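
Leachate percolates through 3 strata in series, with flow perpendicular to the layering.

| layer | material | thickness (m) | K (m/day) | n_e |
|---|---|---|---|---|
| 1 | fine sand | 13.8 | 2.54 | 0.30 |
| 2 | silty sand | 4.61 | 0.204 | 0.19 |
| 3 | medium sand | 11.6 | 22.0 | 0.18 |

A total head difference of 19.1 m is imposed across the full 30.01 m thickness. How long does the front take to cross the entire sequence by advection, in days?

10.6

With flow normal to the layers, continuity requires the same specific discharge q through every layer.
Σ(b_i/K_i) = 13.8/2.54 + 4.61/0.204 + 11.6/22.0 = 28.56 d.
q = Δh / Σ(b_i/K_i) = 19.1 / 28.56 = 0.6688 m/day.
In each layer the seepage velocity is v_i = q/n_i, so the layer transit time is t_i = b_i·n_i / q:
  layer 1 (fine sand): t_1 = 13.8 × 0.30 / 0.6688 = 6.190 d
  layer 2 (silty sand): t_2 = 4.61 × 0.19 / 0.6688 = 1.310 d
  layer 3 (medium sand): t_3 = 11.6 × 0.18 / 0.6688 = 3.122 d
Total t = Σ t_i = 10.62 days.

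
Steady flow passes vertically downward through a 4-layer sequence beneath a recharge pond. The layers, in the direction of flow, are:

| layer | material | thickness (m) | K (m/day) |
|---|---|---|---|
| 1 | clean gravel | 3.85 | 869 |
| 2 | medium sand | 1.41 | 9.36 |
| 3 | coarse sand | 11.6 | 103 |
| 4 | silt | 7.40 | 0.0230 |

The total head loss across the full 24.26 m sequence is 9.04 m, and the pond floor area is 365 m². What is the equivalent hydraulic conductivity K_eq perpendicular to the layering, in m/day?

Flow is perpendicular to layering, so the layers act in series and the equivalent K is the thickness-weighted harmonic mean.
Total thickness L = 3.85 + 1.41 + 11.6 + 7.40 = 24.26 m.
Σ(b_i/K_i) = 3.85/869 + 1.41/9.36 + 11.6/103 + 7.40/0.0230 = 322.0 d.
K_eq = L / Σ(b_i/K_i) = 24.26 / 322.0 = 0.07534 m/day.

0.0753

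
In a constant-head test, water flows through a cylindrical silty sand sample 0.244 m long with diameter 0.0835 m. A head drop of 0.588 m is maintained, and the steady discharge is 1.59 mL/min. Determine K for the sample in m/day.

Cross-sectional area A = π·(d/2)² = π × (0.0835/2)² = 0.005476 m².
Convert discharge: 1.59 mL/min = 2.650e-08 m³/s.
Darcy's law rearranged: K = Q·L / (A·Δh) = 2.650e-08 × 0.244 / (0.005476 × 0.588) = 2.008e-06 m/s = 0.1735 m/day.

0.174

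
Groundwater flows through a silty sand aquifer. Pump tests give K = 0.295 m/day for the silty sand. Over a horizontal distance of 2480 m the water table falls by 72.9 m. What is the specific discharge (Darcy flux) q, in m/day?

Hydraulic gradient i = Δh / L = 72.9 / 2480 = 0.02940.
Specific discharge q = K · i = 0.2950 × 0.02940 = 0.008672 m/day.

0.00867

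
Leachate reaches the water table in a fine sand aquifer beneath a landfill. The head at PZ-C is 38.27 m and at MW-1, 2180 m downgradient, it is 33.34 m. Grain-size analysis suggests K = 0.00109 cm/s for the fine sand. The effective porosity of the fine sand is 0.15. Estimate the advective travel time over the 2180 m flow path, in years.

420

Convert K: 0.00109 cm/s × 864 = 0.9418 m/day.
Hydraulic gradient i = (38.27 − 33.34) / 2180 = 4.93 / 2180 = 0.002261.
Darcy flux q = K · i = 0.9418 × 0.002261 = 0.002130 m/day.
Seepage velocity v = q / n_e = 0.002130 / 0.15 = 0.01420 m/day.
Travel time t = L / v = 2180 / 0.01420 = 1.535e+05 days = 420.4 years.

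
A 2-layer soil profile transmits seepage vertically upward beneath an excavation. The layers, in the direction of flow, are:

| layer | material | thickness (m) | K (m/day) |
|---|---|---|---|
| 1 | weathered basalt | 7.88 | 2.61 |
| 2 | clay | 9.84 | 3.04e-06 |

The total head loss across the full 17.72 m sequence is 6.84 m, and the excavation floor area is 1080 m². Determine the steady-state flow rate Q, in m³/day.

0.00228

Flow is perpendicular to layering, so the layers act in series and the equivalent K is the thickness-weighted harmonic mean.
Total thickness L = 7.88 + 9.84 = 17.72 m.
Σ(b_i/K_i) = 7.88/2.61 + 9.84/3.04e-06 = 3.237e+06 d.
K_eq = L / Σ(b_i/K_i) = 17.72 / 3.237e+06 = 5.474e-06 m/day.
Q = K_eq · A · (Δh/L) = 5.474e-06 × 1080 × (6.84/17.72) = 0.002282 m³/day.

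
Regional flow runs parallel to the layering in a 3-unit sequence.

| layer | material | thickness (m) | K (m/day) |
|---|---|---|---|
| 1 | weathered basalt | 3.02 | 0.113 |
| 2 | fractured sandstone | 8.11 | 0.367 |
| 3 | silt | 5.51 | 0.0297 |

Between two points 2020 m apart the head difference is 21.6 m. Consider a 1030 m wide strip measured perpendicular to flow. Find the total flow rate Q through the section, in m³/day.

38.3

Flow is parallel to layering, so each bed carries its own Darcy discharge and the transmissivities add.
Σ(K_i·b_i) = 0.113×3.02 + 0.367×8.11 + 0.0297×5.51 = 3.481 m²/day.
Hydraulic gradient i = Δh / L = 21.6 / 2020 = 0.01069.
Q = Σ(K_i·b_i) · W · i = 3.481 × 1030 × 0.01069 = 38.34 m³/day.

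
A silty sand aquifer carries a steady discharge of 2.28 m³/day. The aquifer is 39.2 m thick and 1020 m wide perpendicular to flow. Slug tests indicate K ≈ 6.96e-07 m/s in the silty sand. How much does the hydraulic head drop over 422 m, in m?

0.400

Convert K: 6.96e-07 m/s × 86400 = 0.06013 m/day.
Cross-sectional area A = 1020 × 39.2 = 39984 m².
From Q = K·A·i, i = Q / (K·A) = 2.28 / (0.06013 × 39984) = 0.0009483.
Head loss Δh = i · L = 0.0009483 × 422 = 0.4002 m.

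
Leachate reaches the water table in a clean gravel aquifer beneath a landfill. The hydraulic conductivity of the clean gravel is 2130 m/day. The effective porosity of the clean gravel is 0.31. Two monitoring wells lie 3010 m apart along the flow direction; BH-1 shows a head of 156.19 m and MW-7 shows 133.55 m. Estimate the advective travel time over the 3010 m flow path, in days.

58.2

Hydraulic gradient i = (156.19 − 133.55) / 3010 = 22.64 / 3010 = 0.007522.
Darcy flux q = K · i = 2130 × 0.007522 = 16.02 m/day.
Seepage velocity v = q / n_e = 16.02 / 0.31 = 51.68 m/day.
Travel time t = L / v = 3010 / 51.68 = 58.24 days.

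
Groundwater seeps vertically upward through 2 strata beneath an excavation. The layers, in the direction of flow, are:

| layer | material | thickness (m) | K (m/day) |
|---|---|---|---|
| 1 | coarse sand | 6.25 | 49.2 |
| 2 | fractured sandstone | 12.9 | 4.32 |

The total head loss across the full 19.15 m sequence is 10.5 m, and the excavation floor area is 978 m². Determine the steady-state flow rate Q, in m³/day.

3300

Flow is perpendicular to layering, so the layers act in series and the equivalent K is the thickness-weighted harmonic mean.
Total thickness L = 6.25 + 12.9 = 19.15 m.
Σ(b_i/K_i) = 6.25/49.2 + 12.9/4.32 = 3.113 d.
K_eq = L / Σ(b_i/K_i) = 19.15 / 3.113 = 6.151 m/day.
Q = K_eq · A · (Δh/L) = 6.151 × 978 × (10.5/19.15) = 3299 m³/day.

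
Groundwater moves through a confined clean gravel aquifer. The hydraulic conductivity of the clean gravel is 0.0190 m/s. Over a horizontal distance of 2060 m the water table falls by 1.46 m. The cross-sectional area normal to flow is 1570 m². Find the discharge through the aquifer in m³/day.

1830

Convert K: 0.0190 m/s × 86400 = 1642 m/day.
Hydraulic gradient i = Δh / L = 1.46 / 2060 = 0.0007087.
Darcy's law: Q = K · A · i = 1642 × 1570 × 0.0007087 = 1827 m³/day.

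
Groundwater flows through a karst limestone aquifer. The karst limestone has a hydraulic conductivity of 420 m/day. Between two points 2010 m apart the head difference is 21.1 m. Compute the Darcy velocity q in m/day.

4.41

Hydraulic gradient i = Δh / L = 21.1 / 2010 = 0.01050.
Specific discharge q = K · i = 420.0 × 0.01050 = 4.409 m/day.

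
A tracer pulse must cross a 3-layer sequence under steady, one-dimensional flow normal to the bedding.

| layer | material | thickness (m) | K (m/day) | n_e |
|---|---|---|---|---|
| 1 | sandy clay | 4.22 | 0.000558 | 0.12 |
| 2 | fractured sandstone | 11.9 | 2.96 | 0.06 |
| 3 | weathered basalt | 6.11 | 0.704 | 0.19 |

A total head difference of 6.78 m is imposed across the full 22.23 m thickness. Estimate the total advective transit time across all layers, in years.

7.28

With flow normal to the layers, continuity requires the same specific discharge q through every layer.
Σ(b_i/K_i) = 4.22/0.000558 + 11.9/2.96 + 6.11/0.704 = 7575 d.
q = Δh / Σ(b_i/K_i) = 6.78 / 7575 = 0.0008950 m/day.
In each layer the seepage velocity is v_i = q/n_i, so the layer transit time is t_i = b_i·n_i / q:
  layer 1 (sandy clay): t_1 = 4.22 × 0.12 / 0.0008950 = 565.8 d
  layer 2 (fractured sandstone): t_2 = 11.9 × 0.06 / 0.0008950 = 797.8 d
  layer 3 (weathered basalt): t_3 = 6.11 × 0.19 / 0.0008950 = 1297 d
Total t = Σ t_i = 2661 days = 7.285 years.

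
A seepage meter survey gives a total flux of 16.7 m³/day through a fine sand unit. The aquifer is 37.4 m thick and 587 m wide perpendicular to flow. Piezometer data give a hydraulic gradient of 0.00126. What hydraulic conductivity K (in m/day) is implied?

Cross-sectional area A = 587 × 37.4 = 21954 m².
Hydraulic gradient i = 0.00126.
From Q = K·A·i, K = Q / (A·i) = 16.7 / (21954 × 0.001260) = 0.6037 m/day.

0.604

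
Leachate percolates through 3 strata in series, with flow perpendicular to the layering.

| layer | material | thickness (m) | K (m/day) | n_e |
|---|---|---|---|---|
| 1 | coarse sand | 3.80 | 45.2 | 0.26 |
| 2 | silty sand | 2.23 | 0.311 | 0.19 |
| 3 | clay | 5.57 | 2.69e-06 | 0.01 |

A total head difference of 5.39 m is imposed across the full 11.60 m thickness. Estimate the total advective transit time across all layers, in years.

With flow normal to the layers, continuity requires the same specific discharge q through every layer.
Σ(b_i/K_i) = 3.80/45.2 + 2.23/0.311 + 5.57/2.69e-06 = 2.071e+06 d.
q = Δh / Σ(b_i/K_i) = 5.39 / 2.071e+06 = 2.603e-06 m/day.
In each layer the seepage velocity is v_i = q/n_i, so the layer transit time is t_i = b_i·n_i / q:
  layer 1 (coarse sand): t_1 = 3.80 × 0.26 / 2.603e-06 = 3.796e+05 d
  layer 2 (silty sand): t_2 = 2.23 × 0.19 / 2.603e-06 = 1.628e+05 d
  layer 3 (clay): t_3 = 5.57 × 0.01 / 2.603e-06 = 21398 d
Total t = Σ t_i = 5.637e+05 days = 1543 years.

1540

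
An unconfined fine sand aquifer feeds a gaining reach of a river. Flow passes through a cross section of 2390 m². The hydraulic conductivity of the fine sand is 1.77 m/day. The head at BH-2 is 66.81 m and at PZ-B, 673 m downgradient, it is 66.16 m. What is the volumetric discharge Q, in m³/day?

Hydraulic gradient i = (66.81 − 66.16) / 673 = 0.65 / 673 = 0.0009658.
Darcy's law: Q = K · A · i = 1.770 × 2390 × 0.0009658 = 4.086 m³/day.

4.09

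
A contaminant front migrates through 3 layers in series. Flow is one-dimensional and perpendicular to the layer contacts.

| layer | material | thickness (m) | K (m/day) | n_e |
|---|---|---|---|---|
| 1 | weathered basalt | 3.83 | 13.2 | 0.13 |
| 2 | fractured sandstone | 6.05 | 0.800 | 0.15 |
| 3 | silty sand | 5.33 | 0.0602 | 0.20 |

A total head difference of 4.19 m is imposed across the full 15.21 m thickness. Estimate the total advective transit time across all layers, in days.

56.9

With flow normal to the layers, continuity requires the same specific discharge q through every layer.
Σ(b_i/K_i) = 3.83/13.2 + 6.05/0.800 + 5.33/0.0602 = 96.39 d.
q = Δh / Σ(b_i/K_i) = 4.19 / 96.39 = 0.04347 m/day.
In each layer the seepage velocity is v_i = q/n_i, so the layer transit time is t_i = b_i·n_i / q:
  layer 1 (weathered basalt): t_1 = 3.83 × 0.13 / 0.04347 = 11.45 d
  layer 2 (fractured sandstone): t_2 = 6.05 × 0.15 / 0.04347 = 20.88 d
  layer 3 (silty sand): t_3 = 5.33 × 0.20 / 0.04347 = 24.52 d
Total t = Σ t_i = 56.85 days.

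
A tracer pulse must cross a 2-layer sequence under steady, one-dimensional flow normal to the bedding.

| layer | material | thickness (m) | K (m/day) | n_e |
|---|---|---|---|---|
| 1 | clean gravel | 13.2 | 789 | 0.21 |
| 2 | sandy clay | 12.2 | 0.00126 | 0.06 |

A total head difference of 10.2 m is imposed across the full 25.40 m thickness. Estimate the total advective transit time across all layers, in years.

With flow normal to the layers, continuity requires the same specific discharge q through every layer.
Σ(b_i/K_i) = 13.2/789 + 12.2/0.00126 = 9683 d.
q = Δh / Σ(b_i/K_i) = 10.2 / 9683 = 0.001053 m/day.
In each layer the seepage velocity is v_i = q/n_i, so the layer transit time is t_i = b_i·n_i / q:
  layer 1 (clean gravel): t_1 = 13.2 × 0.21 / 0.001053 = 2631 d
  layer 2 (sandy clay): t_2 = 12.2 × 0.06 / 0.001053 = 694.9 d
Total t = Σ t_i = 3326 days = 9.107 years.

9.11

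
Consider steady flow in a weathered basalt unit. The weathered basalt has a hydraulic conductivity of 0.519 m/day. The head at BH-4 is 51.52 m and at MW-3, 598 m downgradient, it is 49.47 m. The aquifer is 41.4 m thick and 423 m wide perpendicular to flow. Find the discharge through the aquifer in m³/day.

31.2

Cross-sectional area A = 423 × 41.4 = 17512 m².
Hydraulic gradient i = (51.52 − 49.47) / 598 = 2.05 / 598 = 0.003428.
Darcy's law: Q = K · A · i = 0.5190 × 17512 × 0.003428 = 31.16 m³/day.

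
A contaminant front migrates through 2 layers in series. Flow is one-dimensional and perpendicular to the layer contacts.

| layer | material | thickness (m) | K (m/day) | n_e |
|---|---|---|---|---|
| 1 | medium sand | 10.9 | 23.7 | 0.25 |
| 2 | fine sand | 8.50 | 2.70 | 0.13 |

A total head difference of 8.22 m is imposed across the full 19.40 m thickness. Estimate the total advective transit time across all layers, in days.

1.68

With flow normal to the layers, continuity requires the same specific discharge q through every layer.
Σ(b_i/K_i) = 10.9/23.7 + 8.50/2.70 = 3.608 d.
q = Δh / Σ(b_i/K_i) = 8.22 / 3.608 = 2.278 m/day.
In each layer the seepage velocity is v_i = q/n_i, so the layer transit time is t_i = b_i·n_i / q:
  layer 1 (medium sand): t_1 = 10.9 × 0.25 / 2.278 = 1.196 d
  layer 2 (fine sand): t_2 = 8.50 × 0.13 / 2.278 = 0.4850 d
Total t = Σ t_i = 1.681 days.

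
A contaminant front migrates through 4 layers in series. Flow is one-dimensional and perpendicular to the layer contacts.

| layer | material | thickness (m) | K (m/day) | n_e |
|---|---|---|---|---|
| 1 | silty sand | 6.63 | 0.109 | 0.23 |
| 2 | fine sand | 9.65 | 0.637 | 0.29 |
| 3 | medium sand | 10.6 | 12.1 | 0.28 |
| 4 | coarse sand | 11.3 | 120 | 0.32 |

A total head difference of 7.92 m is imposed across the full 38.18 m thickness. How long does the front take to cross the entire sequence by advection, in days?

106

With flow normal to the layers, continuity requires the same specific discharge q through every layer.
Σ(b_i/K_i) = 6.63/0.109 + 9.65/0.637 + 10.6/12.1 + 11.3/120 = 76.95 d.
q = Δh / Σ(b_i/K_i) = 7.92 / 76.95 = 0.1029 m/day.
In each layer the seepage velocity is v_i = q/n_i, so the layer transit time is t_i = b_i·n_i / q:
  layer 1 (silty sand): t_1 = 6.63 × 0.23 / 0.1029 = 14.81 d
  layer 2 (fine sand): t_2 = 9.65 × 0.29 / 0.1029 = 27.19 d
  layer 3 (medium sand): t_3 = 10.6 × 0.28 / 0.1029 = 28.83 d
  layer 4 (coarse sand): t_4 = 11.3 × 0.32 / 0.1029 = 35.13 d
Total t = Σ t_i = 106.0 days.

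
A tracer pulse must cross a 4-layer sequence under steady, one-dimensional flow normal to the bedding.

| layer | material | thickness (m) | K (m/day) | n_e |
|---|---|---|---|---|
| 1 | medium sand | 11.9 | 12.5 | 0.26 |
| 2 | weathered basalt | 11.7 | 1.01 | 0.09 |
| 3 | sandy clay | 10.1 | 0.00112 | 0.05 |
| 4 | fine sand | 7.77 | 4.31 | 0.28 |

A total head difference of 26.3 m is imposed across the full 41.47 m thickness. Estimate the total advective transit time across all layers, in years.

With flow normal to the layers, continuity requires the same specific discharge q through every layer.
Σ(b_i/K_i) = 11.9/12.5 + 11.7/1.01 + 10.1/0.00112 + 7.77/4.31 = 9032 d.
q = Δh / Σ(b_i/K_i) = 26.3 / 9032 = 0.002912 m/day.
In each layer the seepage velocity is v_i = q/n_i, so the layer transit time is t_i = b_i·n_i / q:
  layer 1 (medium sand): t_1 = 11.9 × 0.26 / 0.002912 = 1063 d
  layer 2 (weathered basalt): t_2 = 11.7 × 0.09 / 0.002912 = 361.6 d
  layer 3 (sandy clay): t_3 = 10.1 × 0.05 / 0.002912 = 173.4 d
  layer 4 (fine sand): t_4 = 7.77 × 0.28 / 0.002912 = 747.2 d
Total t = Σ t_i = 2345 days = 6.420 years.

6.42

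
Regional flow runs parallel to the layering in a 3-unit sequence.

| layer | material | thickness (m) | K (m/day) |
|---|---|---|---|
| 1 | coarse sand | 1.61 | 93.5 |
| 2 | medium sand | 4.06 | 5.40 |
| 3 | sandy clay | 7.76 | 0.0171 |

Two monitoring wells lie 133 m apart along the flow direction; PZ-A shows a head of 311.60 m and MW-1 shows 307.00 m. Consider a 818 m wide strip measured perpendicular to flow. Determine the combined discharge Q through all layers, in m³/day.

4880

Flow is parallel to layering, so each bed carries its own Darcy discharge and the transmissivities add.
Σ(K_i·b_i) = 93.5×1.61 + 5.40×4.06 + 0.0171×7.76 = 172.6 m²/day.
Hydraulic gradient i = (311.60 − 307.00) / 133 = 4.6 / 133 = 0.03459.
Q = Σ(K_i·b_i) · W · i = 172.6 × 818 × 0.03459 = 4883 m³/day.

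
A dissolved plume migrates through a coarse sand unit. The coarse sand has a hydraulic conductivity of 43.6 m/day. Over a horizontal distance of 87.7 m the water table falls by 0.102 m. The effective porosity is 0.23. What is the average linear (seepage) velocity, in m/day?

0.220

Hydraulic gradient i = Δh / L = 0.102 / 87.7 = 0.001163.
Darcy flux q = K · i = 43.60 × 0.001163 = 0.05071 m/day.
Seepage velocity v = q / n_e = 0.05071 / 0.23 = 0.2205 m/day.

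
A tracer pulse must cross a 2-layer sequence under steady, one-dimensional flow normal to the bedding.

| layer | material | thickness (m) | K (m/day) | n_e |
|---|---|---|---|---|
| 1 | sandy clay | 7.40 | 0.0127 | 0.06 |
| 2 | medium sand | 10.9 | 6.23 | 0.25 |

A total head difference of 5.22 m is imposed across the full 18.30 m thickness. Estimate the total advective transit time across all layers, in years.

With flow normal to the layers, continuity requires the same specific discharge q through every layer.
Σ(b_i/K_i) = 7.40/0.0127 + 10.9/6.23 = 584.4 d.
q = Δh / Σ(b_i/K_i) = 5.22 / 584.4 = 0.008932 m/day.
In each layer the seepage velocity is v_i = q/n_i, so the layer transit time is t_i = b_i·n_i / q:
  layer 1 (sandy clay): t_1 = 7.40 × 0.06 / 0.008932 = 49.71 d
  layer 2 (medium sand): t_2 = 10.9 × 0.25 / 0.008932 = 305.1 d
Total t = Σ t_i = 354.8 days = 0.9714 years.

0.971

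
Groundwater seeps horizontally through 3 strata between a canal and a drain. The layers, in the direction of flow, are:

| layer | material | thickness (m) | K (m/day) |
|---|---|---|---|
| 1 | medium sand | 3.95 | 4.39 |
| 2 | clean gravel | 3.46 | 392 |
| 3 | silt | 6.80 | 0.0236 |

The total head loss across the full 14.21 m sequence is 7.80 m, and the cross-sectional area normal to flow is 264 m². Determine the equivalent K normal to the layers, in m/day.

0.0492

Flow is perpendicular to layering, so the layers act in series and the equivalent K is the thickness-weighted harmonic mean.
Total thickness L = 3.95 + 3.46 + 6.80 = 14.21 m.
Σ(b_i/K_i) = 3.95/4.39 + 3.46/392 + 6.80/0.0236 = 289.0 d.
K_eq = L / Σ(b_i/K_i) = 14.21 / 289.0 = 0.04916 m/day.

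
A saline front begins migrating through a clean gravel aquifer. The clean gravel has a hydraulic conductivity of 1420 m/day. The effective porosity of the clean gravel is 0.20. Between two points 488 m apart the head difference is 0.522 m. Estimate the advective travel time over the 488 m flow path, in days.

64.3

Hydraulic gradient i = Δh / L = 0.522 / 488 = 0.001070.
Darcy flux q = K · i = 1420 × 0.001070 = 1.519 m/day.
Seepage velocity v = q / n_e = 1.519 / 0.20 = 7.595 m/day.
Travel time t = L / v = 488 / 7.595 = 64.26 days.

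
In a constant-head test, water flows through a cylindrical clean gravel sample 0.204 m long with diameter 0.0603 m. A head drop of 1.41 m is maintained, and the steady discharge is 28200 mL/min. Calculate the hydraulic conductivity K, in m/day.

2060

Cross-sectional area A = π·(d/2)² = π × (0.0603/2)² = 0.002856 m².
Convert discharge: 28200 mL/min = 0.0004700 m³/s.
Darcy's law rearranged: K = Q·L / (A·Δh) = 0.0004700 × 0.204 / (0.002856 × 1.41) = 0.02381 m/s = 2057 m/day.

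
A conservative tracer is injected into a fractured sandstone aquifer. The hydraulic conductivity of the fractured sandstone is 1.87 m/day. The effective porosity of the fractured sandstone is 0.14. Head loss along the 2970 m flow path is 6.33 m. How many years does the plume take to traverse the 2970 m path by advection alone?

286

Hydraulic gradient i = Δh / L = 6.33 / 2970 = 0.002131.
Darcy flux q = K · i = 1.870 × 0.002131 = 0.003986 m/day.
Seepage velocity v = q / n_e = 0.003986 / 0.14 = 0.02847 m/day.
Travel time t = L / v = 2970 / 0.02847 = 1.043e+05 days = 285.6 years.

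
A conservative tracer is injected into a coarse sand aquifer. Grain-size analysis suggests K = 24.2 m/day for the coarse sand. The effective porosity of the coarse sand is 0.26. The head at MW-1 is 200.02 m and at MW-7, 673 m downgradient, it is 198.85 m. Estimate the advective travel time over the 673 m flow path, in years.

11.4

Hydraulic gradient i = (200.02 − 198.85) / 673 = 1.17 / 673 = 0.001738.
Darcy flux q = K · i = 24.20 × 0.001738 = 0.04207 m/day.
Seepage velocity v = q / n_e = 0.04207 / 0.26 = 0.1618 m/day.
Travel time t = L / v = 673 / 0.1618 = 4159 days = 11.39 years.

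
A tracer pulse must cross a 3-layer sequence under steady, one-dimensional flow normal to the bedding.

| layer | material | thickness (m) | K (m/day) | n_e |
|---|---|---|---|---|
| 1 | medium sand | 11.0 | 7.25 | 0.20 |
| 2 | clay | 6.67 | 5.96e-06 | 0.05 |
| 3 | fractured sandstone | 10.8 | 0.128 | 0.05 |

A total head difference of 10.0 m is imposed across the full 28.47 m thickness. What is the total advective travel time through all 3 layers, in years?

With flow normal to the layers, continuity requires the same specific discharge q through every layer.
Σ(b_i/K_i) = 11.0/7.25 + 6.67/5.96e-06 + 10.8/0.128 = 1.119e+06 d.
q = Δh / Σ(b_i/K_i) = 10.0 / 1.119e+06 = 8.935e-06 m/day.
In each layer the seepage velocity is v_i = q/n_i, so the layer transit time is t_i = b_i·n_i / q:
  layer 1 (medium sand): t_1 = 11.0 × 0.20 / 8.935e-06 = 2.462e+05 d
  layer 2 (clay): t_2 = 6.67 × 0.05 / 8.935e-06 = 37326 d
  layer 3 (fractured sandstone): t_3 = 10.8 × 0.05 / 8.935e-06 = 60438 d
Total t = Σ t_i = 3.440e+05 days = 941.8 years.

942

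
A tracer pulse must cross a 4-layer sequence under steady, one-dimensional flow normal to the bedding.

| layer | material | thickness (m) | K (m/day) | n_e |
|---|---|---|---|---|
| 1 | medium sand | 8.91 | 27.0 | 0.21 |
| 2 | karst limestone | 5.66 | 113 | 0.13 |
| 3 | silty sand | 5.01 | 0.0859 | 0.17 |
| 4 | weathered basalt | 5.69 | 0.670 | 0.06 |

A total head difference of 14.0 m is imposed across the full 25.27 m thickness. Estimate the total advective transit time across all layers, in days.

18.2

With flow normal to the layers, continuity requires the same specific discharge q through every layer.
Σ(b_i/K_i) = 8.91/27.0 + 5.66/113 + 5.01/0.0859 + 5.69/0.670 = 67.20 d.
q = Δh / Σ(b_i/K_i) = 14.0 / 67.20 = 0.2083 m/day.
In each layer the seepage velocity is v_i = q/n_i, so the layer transit time is t_i = b_i·n_i / q:
  layer 1 (medium sand): t_1 = 8.91 × 0.21 / 0.2083 = 8.981 d
  layer 2 (karst limestone): t_2 = 5.66 × 0.13 / 0.2083 = 3.532 d
  layer 3 (silty sand): t_3 = 5.01 × 0.17 / 0.2083 = 4.088 d
  layer 4 (weathered basalt): t_4 = 5.69 × 0.06 / 0.2083 = 1.639 d
Total t = Σ t_i = 18.24 days.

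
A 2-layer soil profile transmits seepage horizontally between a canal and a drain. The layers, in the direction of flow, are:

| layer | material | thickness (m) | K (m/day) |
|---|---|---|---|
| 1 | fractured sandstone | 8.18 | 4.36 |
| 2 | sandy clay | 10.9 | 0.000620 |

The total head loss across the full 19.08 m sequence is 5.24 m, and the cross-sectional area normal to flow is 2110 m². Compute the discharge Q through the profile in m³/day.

Flow is perpendicular to layering, so the layers act in series and the equivalent K is the thickness-weighted harmonic mean.
Total thickness L = 8.18 + 10.9 = 19.08 m.
Σ(b_i/K_i) = 8.18/4.36 + 10.9/0.000620 = 17583 d.
K_eq = L / Σ(b_i/K_i) = 19.08 / 17583 = 0.001085 m/day.
Q = K_eq · A · (Δh/L) = 0.001085 × 2110 × (5.24/19.08) = 0.6288 m³/day.

0.629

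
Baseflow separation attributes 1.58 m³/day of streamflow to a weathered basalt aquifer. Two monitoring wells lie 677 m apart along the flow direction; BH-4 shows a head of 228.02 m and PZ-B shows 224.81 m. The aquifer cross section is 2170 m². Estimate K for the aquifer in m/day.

0.154

Hydraulic gradient i = (228.02 − 224.81) / 677 = 3.21 / 677 = 0.004742.
From Q = K·A·i, K = Q / (A·i) = 1.58 / (2170 × 0.004742) = 0.1536 m/day.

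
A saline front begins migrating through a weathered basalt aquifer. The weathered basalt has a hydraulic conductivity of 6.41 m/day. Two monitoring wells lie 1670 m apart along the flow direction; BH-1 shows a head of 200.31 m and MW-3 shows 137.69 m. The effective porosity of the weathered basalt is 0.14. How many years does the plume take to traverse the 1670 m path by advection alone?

2.66

Hydraulic gradient i = (200.31 − 137.69) / 1670 = 62.62 / 1670 = 0.03750.
Darcy flux q = K · i = 6.410 × 0.03750 = 0.2404 m/day.
Seepage velocity v = q / n_e = 0.2404 / 0.14 = 1.717 m/day.
Travel time t = L / v = 1670 / 1.717 = 972.7 days = 2.663 years.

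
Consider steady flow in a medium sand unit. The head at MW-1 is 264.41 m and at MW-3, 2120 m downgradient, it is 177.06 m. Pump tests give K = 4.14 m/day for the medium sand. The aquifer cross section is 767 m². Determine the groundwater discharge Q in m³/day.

131

Hydraulic gradient i = (264.41 − 177.06) / 2120 = 87.35 / 2120 = 0.04120.
Darcy's law: Q = K · A · i = 4.140 × 767.0 × 0.04120 = 130.8 m³/day.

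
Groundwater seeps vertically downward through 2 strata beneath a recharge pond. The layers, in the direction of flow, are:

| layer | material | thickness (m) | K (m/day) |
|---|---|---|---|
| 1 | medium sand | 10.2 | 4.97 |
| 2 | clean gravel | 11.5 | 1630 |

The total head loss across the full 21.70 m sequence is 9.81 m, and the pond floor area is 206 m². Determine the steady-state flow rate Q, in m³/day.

981

Flow is perpendicular to layering, so the layers act in series and the equivalent K is the thickness-weighted harmonic mean.
Total thickness L = 10.2 + 11.5 = 21.70 m.
Σ(b_i/K_i) = 10.2/4.97 + 11.5/1630 = 2.059 d.
K_eq = L / Σ(b_i/K_i) = 21.70 / 2.059 = 10.54 m/day.
Q = K_eq · A · (Δh/L) = 10.54 × 206 × (9.81/21.70) = 981.3 m³/day.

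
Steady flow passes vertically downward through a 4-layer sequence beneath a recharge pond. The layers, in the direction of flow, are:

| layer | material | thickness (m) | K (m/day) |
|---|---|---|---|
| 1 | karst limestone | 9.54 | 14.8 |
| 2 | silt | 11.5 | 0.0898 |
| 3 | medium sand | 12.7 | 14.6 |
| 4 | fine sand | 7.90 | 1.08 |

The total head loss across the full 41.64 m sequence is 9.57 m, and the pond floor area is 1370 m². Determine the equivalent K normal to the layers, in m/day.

0.304

Flow is perpendicular to layering, so the layers act in series and the equivalent K is the thickness-weighted harmonic mean.
Total thickness L = 9.54 + 11.5 + 12.7 + 7.90 = 41.64 m.
Σ(b_i/K_i) = 9.54/14.8 + 11.5/0.0898 + 12.7/14.6 + 7.90/1.08 = 136.9 d.
K_eq = L / Σ(b_i/K_i) = 41.64 / 136.9 = 0.3042 m/day.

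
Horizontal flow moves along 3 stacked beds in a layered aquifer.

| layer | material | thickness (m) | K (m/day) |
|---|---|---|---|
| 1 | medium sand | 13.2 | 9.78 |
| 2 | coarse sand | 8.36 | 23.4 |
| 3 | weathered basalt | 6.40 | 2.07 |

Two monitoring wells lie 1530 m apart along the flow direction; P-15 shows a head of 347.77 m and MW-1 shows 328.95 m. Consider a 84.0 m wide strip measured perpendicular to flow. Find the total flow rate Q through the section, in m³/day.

349

Flow is parallel to layering, so each bed carries its own Darcy discharge and the transmissivities add.
Σ(K_i·b_i) = 9.78×13.2 + 23.4×8.36 + 2.07×6.40 = 338.0 m²/day.
Hydraulic gradient i = (347.77 − 328.95) / 1530 = 18.82 / 1530 = 0.01230.
Q = Σ(K_i·b_i) · W · i = 338.0 × 84.0 × 0.01230 = 349.2 m³/day.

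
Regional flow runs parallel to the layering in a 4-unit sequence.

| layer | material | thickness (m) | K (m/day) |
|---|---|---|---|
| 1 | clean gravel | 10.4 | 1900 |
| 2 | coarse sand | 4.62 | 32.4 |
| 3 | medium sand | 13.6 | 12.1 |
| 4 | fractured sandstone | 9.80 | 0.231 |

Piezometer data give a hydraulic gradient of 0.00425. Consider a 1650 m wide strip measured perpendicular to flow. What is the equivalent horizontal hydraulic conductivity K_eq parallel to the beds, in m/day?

523

Flow is parallel to layering, so each bed carries its own Darcy discharge and the transmissivities add.
Σ(K_i·b_i) = 1900×10.4 + 32.4×4.62 + 12.1×13.6 + 0.231×9.80 = 20077 m²/day.
Total thickness b = 38.42 m, so K_eq = Σ(K_i·b_i)/b = 522.6 m/day.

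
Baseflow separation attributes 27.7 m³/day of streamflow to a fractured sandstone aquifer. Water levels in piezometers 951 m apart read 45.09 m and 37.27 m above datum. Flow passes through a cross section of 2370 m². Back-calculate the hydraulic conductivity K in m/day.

Hydraulic gradient i = (45.09 − 37.27) / 951 = 7.82 / 951 = 0.008223.
From Q = K·A·i, K = Q / (A·i) = 27.7 / (2370 × 0.008223) = 1.421 m/day.

1.42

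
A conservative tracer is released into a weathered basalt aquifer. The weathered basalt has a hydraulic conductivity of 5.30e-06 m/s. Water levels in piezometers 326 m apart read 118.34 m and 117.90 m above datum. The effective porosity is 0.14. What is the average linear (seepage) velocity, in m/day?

Convert K: 5.30e-06 m/s × 86400 = 0.4579 m/day.
Hydraulic gradient i = (118.34 − 117.90) / 326 = 0.44 / 326 = 0.001350.
Darcy flux q = K · i = 0.4579 × 0.001350 = 0.0006181 m/day.
Seepage velocity v = q / n_e = 0.0006181 / 0.14 = 0.004415 m/day.

0.00441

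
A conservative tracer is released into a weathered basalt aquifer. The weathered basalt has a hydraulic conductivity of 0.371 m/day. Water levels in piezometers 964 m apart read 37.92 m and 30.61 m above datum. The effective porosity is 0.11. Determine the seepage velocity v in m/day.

0.0256

Hydraulic gradient i = (37.92 − 30.61) / 964 = 7.31 / 964 = 0.007583.
Darcy flux q = K · i = 0.3710 × 0.007583 = 0.002813 m/day.
Seepage velocity v = q / n_e = 0.002813 / 0.11 = 0.02558 m/day.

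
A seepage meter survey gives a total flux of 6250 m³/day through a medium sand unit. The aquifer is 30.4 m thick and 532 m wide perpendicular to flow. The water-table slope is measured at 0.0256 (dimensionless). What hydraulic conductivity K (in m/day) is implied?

15.1

Cross-sectional area A = 532 × 30.4 = 16173 m².
Hydraulic gradient i = 0.0256.
From Q = K·A·i, K = Q / (A·i) = 6250 / (16173 × 0.02560) = 15.10 m/day.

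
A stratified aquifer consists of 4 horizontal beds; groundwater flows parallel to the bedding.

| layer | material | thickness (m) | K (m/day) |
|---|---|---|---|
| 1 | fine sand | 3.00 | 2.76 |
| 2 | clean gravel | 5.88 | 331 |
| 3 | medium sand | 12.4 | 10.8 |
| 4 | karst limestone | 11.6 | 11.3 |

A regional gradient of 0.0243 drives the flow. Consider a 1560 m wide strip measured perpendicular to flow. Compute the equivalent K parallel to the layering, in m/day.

67.5

Flow is parallel to layering, so each bed carries its own Darcy discharge and the transmissivities add.
Σ(K_i·b_i) = 2.76×3.00 + 331×5.88 + 10.8×12.4 + 11.3×11.6 = 2220 m²/day.
Total thickness b = 32.88 m, so K_eq = Σ(K_i·b_i)/b = 67.50 m/day.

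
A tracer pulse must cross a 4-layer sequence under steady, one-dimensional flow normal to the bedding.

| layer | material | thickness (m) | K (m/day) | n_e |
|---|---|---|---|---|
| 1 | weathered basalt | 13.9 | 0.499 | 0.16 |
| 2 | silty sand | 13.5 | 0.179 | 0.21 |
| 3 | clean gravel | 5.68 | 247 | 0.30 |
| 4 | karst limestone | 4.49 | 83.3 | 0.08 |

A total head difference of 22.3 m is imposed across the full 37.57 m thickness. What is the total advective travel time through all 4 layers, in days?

With flow normal to the layers, continuity requires the same specific discharge q through every layer.
Σ(b_i/K_i) = 13.9/0.499 + 13.5/0.179 + 5.68/247 + 4.49/83.3 = 103.4 d.
q = Δh / Σ(b_i/K_i) = 22.3 / 103.4 = 0.2158 m/day.
In each layer the seepage velocity is v_i = q/n_i, so the layer transit time is t_i = b_i·n_i / q:
  layer 1 (weathered basalt): t_1 = 13.9 × 0.16 / 0.2158 = 10.31 d
  layer 2 (silty sand): t_2 = 13.5 × 0.21 / 0.2158 = 13.14 d
  layer 3 (clean gravel): t_3 = 5.68 × 0.30 / 0.2158 = 7.897 d
  layer 4 (karst limestone): t_4 = 4.49 × 0.08 / 0.2158 = 1.665 d
Total t = Σ t_i = 33.01 days.

33.0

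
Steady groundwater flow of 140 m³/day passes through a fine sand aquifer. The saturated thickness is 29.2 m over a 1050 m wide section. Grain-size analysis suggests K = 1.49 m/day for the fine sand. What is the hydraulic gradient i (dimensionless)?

Cross-sectional area A = 1050 × 29.2 = 30660 m².
From Q = K·A·i, i = Q / (K·A) = 140 / (1.490 × 30660) = 0.003065.

0.00306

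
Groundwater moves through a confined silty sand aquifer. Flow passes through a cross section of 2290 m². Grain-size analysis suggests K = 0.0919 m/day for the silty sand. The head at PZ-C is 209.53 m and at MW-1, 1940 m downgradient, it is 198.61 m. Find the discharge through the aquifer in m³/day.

1.18

Hydraulic gradient i = (209.53 − 198.61) / 1940 = 10.92 / 1940 = 0.005629.
Darcy's law: Q = K · A · i = 0.09190 × 2290 × 0.005629 = 1.185 m³/day.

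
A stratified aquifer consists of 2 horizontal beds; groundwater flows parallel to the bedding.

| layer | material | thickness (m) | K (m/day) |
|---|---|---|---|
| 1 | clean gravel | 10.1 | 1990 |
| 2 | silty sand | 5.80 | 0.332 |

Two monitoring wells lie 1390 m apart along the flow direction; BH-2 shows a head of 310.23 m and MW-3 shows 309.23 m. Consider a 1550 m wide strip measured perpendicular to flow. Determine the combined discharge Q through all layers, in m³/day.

22400

Flow is parallel to layering, so each bed carries its own Darcy discharge and the transmissivities add.
Σ(K_i·b_i) = 1990×10.1 + 0.332×5.80 = 20101 m²/day.
Hydraulic gradient i = (310.23 − 309.23) / 1390 = 1 / 1390 = 0.0007194.
Q = Σ(K_i·b_i) · W · i = 20101 × 1550 × 0.0007194 = 22415 m³/day.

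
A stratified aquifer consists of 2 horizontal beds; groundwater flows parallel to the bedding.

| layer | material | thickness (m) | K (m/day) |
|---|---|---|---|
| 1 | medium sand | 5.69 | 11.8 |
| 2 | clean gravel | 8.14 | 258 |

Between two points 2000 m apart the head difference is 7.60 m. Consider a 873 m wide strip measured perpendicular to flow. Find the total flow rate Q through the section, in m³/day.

Flow is parallel to layering, so each bed carries its own Darcy discharge and the transmissivities add.
Σ(K_i·b_i) = 11.8×5.69 + 258×8.14 = 2167 m²/day.
Hydraulic gradient i = Δh / L = 7.60 / 2000 = 0.003800.
Q = Σ(K_i·b_i) · W · i = 2167 × 873 × 0.003800 = 7190 m³/day.

7190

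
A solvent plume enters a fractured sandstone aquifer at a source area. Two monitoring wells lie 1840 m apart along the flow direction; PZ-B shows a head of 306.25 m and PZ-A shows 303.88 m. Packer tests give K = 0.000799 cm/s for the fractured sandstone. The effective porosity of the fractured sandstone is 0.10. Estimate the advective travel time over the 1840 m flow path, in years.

Convert K: 0.000799 cm/s × 864 = 0.6903 m/day.
Hydraulic gradient i = (306.25 − 303.88) / 1840 = 2.37 / 1840 = 0.001288.
Darcy flux q = K · i = 0.6903 × 0.001288 = 0.0008892 m/day.
Seepage velocity v = q / n_e = 0.0008892 / 0.10 = 0.008892 m/day.
Travel time t = L / v = 1840 / 0.008892 = 2.069e+05 days = 566.5 years.

567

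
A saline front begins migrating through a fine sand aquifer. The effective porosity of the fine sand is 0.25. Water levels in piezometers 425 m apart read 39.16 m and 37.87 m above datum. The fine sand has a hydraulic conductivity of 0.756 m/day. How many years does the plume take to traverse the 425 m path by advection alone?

127

Hydraulic gradient i = (39.16 − 37.87) / 425 = 1.29 / 425 = 0.003035.
Darcy flux q = K · i = 0.7560 × 0.003035 = 0.002295 m/day.
Seepage velocity v = q / n_e = 0.002295 / 0.25 = 0.009179 m/day.
Travel time t = L / v = 425 / 0.009179 = 46303 days = 126.8 years.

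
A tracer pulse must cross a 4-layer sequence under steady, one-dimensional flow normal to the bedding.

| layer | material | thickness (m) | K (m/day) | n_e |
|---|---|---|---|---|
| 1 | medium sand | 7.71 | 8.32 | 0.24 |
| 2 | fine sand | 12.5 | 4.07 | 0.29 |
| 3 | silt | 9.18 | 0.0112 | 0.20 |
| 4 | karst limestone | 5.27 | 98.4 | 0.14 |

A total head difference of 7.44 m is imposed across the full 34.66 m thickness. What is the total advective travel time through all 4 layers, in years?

With flow normal to the layers, continuity requires the same specific discharge q through every layer.
Σ(b_i/K_i) = 7.71/8.32 + 12.5/4.07 + 9.18/0.0112 + 5.27/98.4 = 823.7 d.
q = Δh / Σ(b_i/K_i) = 7.44 / 823.7 = 0.009032 m/day.
In each layer the seepage velocity is v_i = q/n_i, so the layer transit time is t_i = b_i·n_i / q:
  layer 1 (medium sand): t_1 = 7.71 × 0.24 / 0.009032 = 204.9 d
  layer 2 (fine sand): t_2 = 12.5 × 0.29 / 0.009032 = 401.3 d
  layer 3 (silt): t_3 = 9.18 × 0.20 / 0.009032 = 203.3 d
  layer 4 (karst limestone): t_4 = 5.27 × 0.14 / 0.009032 = 81.68 d
Total t = Σ t_i = 891.1 days = 2.440 years.

2.44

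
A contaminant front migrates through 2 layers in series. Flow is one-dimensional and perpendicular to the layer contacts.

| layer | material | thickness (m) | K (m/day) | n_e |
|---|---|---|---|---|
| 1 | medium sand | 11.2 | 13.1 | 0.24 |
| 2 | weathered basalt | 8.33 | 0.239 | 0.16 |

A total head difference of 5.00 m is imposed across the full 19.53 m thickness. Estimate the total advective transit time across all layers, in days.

With flow normal to the layers, continuity requires the same specific discharge q through every layer.
Σ(b_i/K_i) = 11.2/13.1 + 8.33/0.239 = 35.71 d.
q = Δh / Σ(b_i/K_i) = 5.00 / 35.71 = 0.1400 m/day.
In each layer the seepage velocity is v_i = q/n_i, so the layer transit time is t_i = b_i·n_i / q:
  layer 1 (medium sand): t_1 = 11.2 × 0.24 / 0.1400 = 19.20 d
  layer 2 (weathered basalt): t_2 = 8.33 × 0.16 / 0.1400 = 9.518 d
Total t = Σ t_i = 28.72 days.

28.7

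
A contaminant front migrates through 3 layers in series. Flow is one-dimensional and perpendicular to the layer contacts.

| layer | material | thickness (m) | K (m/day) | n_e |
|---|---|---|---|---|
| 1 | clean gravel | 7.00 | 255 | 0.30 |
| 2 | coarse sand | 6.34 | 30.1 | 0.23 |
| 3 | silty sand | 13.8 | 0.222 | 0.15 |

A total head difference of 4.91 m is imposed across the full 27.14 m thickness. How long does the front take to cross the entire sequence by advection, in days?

With flow normal to the layers, continuity requires the same specific discharge q through every layer.
Σ(b_i/K_i) = 7.00/255 + 6.34/30.1 + 13.8/0.222 = 62.40 d.
q = Δh / Σ(b_i/K_i) = 4.91 / 62.40 = 0.07869 m/day.
In each layer the seepage velocity is v_i = q/n_i, so the layer transit time is t_i = b_i·n_i / q:
  layer 1 (clean gravel): t_1 = 7.00 × 0.30 / 0.07869 = 26.69 d
  layer 2 (coarse sand): t_2 = 6.34 × 0.23 / 0.07869 = 18.53 d
  layer 3 (silty sand): t_3 = 13.8 × 0.15 / 0.07869 = 26.31 d
Total t = Σ t_i = 71.53 days.

71.5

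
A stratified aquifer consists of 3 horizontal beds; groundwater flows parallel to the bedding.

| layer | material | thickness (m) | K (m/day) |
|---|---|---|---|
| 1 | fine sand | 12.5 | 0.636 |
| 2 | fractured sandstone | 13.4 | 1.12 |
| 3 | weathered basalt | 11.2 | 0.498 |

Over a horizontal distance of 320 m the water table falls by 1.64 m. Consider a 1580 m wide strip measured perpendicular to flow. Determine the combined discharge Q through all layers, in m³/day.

Flow is parallel to layering, so each bed carries its own Darcy discharge and the transmissivities add.
Σ(K_i·b_i) = 0.636×12.5 + 1.12×13.4 + 0.498×11.2 = 28.54 m²/day.
Hydraulic gradient i = Δh / L = 1.64 / 320 = 0.005125.
Q = Σ(K_i·b_i) · W · i = 28.54 × 1580 × 0.005125 = 231.1 m³/day.

231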